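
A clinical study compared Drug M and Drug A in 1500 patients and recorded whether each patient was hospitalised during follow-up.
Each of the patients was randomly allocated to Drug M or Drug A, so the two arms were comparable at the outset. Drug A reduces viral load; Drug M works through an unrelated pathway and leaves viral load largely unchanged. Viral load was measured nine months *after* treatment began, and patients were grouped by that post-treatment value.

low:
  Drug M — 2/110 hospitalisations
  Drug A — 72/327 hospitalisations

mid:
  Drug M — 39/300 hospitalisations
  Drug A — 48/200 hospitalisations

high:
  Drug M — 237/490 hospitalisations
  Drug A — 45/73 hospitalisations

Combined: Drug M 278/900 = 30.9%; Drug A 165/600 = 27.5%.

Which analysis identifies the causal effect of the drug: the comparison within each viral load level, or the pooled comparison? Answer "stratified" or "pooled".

pooled

Within every viral load level Drug M has the lower rate, yet pooled Drug A does — Simpson's reversal.
The distribution of viral load is itself part of what the drug does — it is an intermediate outcome. Holding it fixed would remove that part of the effect; the total effect is the pooled difference.
Pooled: Drug M 30.9% vs Drug A 27.5%; Drug A is lower overall.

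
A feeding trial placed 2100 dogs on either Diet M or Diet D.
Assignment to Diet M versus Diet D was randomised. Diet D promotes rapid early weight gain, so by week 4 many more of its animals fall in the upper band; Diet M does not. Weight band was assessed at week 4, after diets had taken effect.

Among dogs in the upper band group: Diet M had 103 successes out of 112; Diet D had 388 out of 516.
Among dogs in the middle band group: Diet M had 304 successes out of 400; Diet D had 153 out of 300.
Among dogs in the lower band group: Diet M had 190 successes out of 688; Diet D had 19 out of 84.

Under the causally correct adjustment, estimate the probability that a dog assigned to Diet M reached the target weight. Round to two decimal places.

0.50

Within every week-4 weight band level Diet M has the higher rate, yet pooled Diet D does — Simpson's reversal.
Week-4 weight band lies on the pathway diet → week-4 weight band → outcome, so adjusting for it blocks the indirect effect. For the total causal effect of diet, use the unadjusted pooled rates.
So P(outcome | do(Diet M)) is just the pooled rate for Diet M: 597/1200 = 0.497.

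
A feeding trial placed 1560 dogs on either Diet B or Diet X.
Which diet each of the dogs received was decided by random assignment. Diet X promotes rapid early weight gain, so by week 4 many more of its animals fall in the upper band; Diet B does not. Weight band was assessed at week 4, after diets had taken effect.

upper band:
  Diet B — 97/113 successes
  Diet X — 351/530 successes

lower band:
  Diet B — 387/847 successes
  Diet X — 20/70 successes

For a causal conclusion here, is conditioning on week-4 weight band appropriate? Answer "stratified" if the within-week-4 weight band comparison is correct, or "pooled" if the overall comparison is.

pooled

The stratified and pooled comparisons disagree (Diet B wins within each week-4 weight band; Diet X wins overall), so the answer turns on the causal role of week-4 weight band.
Because the diet influences week-4 weight band, week-4 weight band is a post-treatment mediator, not a confounder. Stratifying on it would bias the estimate; the causal effect is the crude pooled difference.
Pooled: Diet B 50.4% vs Diet X 61.8%; Diet X is higher overall.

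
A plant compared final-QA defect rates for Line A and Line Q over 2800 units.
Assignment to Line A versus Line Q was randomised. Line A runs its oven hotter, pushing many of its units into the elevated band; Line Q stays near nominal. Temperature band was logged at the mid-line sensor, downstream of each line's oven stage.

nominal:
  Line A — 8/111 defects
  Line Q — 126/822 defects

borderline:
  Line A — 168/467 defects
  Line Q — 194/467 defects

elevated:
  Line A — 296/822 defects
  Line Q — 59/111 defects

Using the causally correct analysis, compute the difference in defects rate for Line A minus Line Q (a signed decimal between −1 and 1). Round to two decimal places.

+0.07

The in-process temperature band-specific comparison favours Line A throughout, but the pooled figures favour Line Q. The question is whether to condition on in-process temperature band.
In-process temperature band lies on the pathway line → in-process temperature band → outcome, so adjusting for it blocks the indirect effect. For the total causal effect of line, use the unadjusted pooled rates.
The causal difference is the pooled difference: 0.337 − 0.271 = +0.066.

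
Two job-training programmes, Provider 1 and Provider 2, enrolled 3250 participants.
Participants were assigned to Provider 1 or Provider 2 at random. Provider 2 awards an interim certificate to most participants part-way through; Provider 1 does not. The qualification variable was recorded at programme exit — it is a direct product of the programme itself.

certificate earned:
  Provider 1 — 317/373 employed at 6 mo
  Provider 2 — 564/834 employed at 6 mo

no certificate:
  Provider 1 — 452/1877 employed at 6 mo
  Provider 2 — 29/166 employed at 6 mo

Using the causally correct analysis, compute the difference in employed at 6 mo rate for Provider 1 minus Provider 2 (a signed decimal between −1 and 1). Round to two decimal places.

Provider 1 is higher inside every qualification attained during the programme stratum but Provider 2 is higher in aggregate. Whether to stratify depends on how qualification attained during the programme relates to the programme.
Qualification attained during the programme is recorded after the programme and is itself shifted by it — it sits on the causal path from programme to outcome. Conditioning on a mediator would strip out part of the effect we want; the pooled comparison gives the total causal effect.
The causal difference is the pooled difference: 0.342 − 0.593 = -0.251.

-0.25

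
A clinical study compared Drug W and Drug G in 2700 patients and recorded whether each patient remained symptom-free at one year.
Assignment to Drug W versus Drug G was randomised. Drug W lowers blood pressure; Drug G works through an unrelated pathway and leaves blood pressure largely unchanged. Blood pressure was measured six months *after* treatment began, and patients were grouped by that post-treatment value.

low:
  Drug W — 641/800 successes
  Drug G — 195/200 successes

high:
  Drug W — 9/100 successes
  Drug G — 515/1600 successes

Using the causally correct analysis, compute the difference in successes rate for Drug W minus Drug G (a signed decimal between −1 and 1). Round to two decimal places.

+0.33

Drug G is higher inside every blood pressure stratum but Drug W is higher in aggregate. Whether to stratify depends on how blood pressure relates to the drug.
Blood pressure lies on the pathway drug → blood pressure → outcome, so adjusting for it blocks the indirect effect. For the total causal effect of drug, use the unadjusted pooled rates.
The causal difference is the pooled difference: 0.722 − 0.394 = +0.328.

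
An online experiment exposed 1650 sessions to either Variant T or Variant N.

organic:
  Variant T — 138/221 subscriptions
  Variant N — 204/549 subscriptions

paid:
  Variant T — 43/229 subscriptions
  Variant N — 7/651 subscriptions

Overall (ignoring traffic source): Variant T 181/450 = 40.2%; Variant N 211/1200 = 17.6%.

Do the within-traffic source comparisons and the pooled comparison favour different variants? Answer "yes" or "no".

Within each traffic source level (organic 62.4% vs 37.2%; paid 18.8% vs 1.1%), Variant T has the higher rate every time. Pooled: 40.2% vs 17.6% — Variant T has the higher rate overall. They agree.

no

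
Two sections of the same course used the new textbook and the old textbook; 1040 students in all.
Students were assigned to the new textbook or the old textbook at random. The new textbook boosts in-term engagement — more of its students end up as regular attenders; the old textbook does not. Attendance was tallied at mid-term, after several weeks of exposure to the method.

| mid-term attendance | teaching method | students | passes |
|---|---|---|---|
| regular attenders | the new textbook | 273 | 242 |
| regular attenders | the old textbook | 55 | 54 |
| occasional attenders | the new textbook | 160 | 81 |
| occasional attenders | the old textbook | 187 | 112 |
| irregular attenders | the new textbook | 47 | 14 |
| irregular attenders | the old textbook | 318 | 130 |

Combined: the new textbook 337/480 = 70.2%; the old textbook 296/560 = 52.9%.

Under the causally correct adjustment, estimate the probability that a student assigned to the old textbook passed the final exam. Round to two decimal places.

Within every mid-term attendance level the old textbook has the higher rate, yet pooled the new textbook does — Simpson's reversal.
Mid-term attendance lies on the pathway teaching method → mid-term attendance → outcome, so adjusting for it blocks the indirect effect. For the total causal effect of teaching method, use the unadjusted pooled rates.
So P(outcome | do(the old textbook)) is just the pooled rate for the old textbook: 296/560 = 0.529.

0.53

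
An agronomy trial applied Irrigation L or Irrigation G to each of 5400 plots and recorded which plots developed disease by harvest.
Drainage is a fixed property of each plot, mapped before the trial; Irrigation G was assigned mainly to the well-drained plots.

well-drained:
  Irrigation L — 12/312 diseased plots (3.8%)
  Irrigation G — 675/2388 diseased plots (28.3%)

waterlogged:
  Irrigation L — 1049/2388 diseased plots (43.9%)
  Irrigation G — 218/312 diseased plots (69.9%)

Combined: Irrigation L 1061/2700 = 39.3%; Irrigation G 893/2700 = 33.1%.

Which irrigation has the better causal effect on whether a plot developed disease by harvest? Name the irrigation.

Irrigation L

Here field drainage is a common cause — it drives both which irrigation a case falls under and the outcome. The crude comparison mixes populations; the stratum-specific rates are the causally relevant ones.
Within each level — well-drained: 3.8% vs 28.3%; waterlogged: 43.9% vs 69.9% — Irrigation L is lower every time.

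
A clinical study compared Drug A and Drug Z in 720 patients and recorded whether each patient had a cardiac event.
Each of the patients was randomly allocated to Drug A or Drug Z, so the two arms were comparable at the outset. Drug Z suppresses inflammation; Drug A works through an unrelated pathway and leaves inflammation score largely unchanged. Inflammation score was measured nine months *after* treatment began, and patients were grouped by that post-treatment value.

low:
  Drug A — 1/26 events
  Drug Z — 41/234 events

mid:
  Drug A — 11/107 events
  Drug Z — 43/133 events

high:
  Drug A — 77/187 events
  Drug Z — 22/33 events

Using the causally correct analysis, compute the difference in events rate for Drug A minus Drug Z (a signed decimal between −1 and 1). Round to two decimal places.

Within every inflammation score level Drug A has the lower rate, yet pooled Drug Z does — Simpson's reversal.
Inflammation score lies on the pathway drug → inflammation score → outcome, so adjusting for it blocks the indirect effect. For the total causal effect of drug, use the unadjusted pooled rates.
The causal difference is the pooled difference: 0.278 − 0.265 = +0.013.

+0.01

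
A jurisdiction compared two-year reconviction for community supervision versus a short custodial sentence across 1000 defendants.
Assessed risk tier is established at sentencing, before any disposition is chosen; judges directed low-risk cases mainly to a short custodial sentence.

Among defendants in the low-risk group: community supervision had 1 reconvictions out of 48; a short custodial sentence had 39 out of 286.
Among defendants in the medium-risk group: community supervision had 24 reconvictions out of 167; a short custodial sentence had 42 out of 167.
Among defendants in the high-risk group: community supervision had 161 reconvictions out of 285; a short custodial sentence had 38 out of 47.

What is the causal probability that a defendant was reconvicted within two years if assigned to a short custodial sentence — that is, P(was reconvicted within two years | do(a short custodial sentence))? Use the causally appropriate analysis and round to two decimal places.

Assessed risk tier is set before the disposition has any effect — it is not caused by the disposition — and it independently drives the outcome. That makes it a confounder, so the causal comparison is within assessed risk tier levels.
Standardising a short custodial sentence to the population assessed risk tier mix: 0.334·39/286 + 0.334·42/167 + 0.332·38/47 = 0.398.

0.40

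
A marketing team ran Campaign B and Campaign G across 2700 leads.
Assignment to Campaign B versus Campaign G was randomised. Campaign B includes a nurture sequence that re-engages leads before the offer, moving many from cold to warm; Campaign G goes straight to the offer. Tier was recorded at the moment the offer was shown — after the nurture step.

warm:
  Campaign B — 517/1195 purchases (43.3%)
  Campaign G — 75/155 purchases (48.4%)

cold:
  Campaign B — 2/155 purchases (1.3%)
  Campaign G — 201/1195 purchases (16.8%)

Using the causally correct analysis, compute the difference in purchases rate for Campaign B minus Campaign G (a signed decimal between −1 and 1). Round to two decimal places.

+0.18

Campaign G is higher inside every engagement tier stratum but Campaign B is higher in aggregate. Whether to stratify depends on how engagement tier relates to the campaign.
Engagement tier is recorded after the campaign and is itself shifted by it — it sits on the causal path from campaign to outcome. Conditioning on a mediator would strip out part of the effect we want; the pooled comparison gives the total causal effect.
The causal difference is the pooled difference: 0.384 − 0.204 = +0.180.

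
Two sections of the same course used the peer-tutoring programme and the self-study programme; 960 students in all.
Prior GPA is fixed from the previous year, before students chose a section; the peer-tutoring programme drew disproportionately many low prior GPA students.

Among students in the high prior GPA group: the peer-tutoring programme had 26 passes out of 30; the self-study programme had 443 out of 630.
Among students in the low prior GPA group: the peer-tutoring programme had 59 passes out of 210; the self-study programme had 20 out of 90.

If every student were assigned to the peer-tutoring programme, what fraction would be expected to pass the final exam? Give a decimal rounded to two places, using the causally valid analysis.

0.68

The stratified and pooled comparisons disagree (the peer-tutoring programme wins within each prior GPA band; the self-study programme wins overall), so the answer turns on the causal role of prior GPA band.
Since prior GPA band is a pre-existing factor (not a product of the teaching method) and it affects the outcome on its own, it is a confounder. The stratified rates, not the pooled rate, identify the causal effect.
Standardising the peer-tutoring programme to the population prior GPA band mix: 0.688·26/30 + 0.312·59/210 = 0.684.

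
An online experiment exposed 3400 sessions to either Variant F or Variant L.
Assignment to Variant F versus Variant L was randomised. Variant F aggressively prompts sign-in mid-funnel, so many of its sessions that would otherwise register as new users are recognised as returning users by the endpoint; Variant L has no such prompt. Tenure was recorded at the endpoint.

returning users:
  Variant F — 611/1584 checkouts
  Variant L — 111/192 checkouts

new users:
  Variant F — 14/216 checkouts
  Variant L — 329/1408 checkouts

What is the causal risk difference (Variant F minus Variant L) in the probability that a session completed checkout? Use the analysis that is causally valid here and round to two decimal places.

Within every user tenure level Variant L has the higher rate, yet pooled Variant F does — Simpson's reversal.
User tenure lies on the pathway variant → user tenure → outcome, so adjusting for it blocks the indirect effect. For the total causal effect of variant, use the unadjusted pooled rates.
The causal difference is the pooled difference: 0.347 − 0.275 = +0.072.

+0.07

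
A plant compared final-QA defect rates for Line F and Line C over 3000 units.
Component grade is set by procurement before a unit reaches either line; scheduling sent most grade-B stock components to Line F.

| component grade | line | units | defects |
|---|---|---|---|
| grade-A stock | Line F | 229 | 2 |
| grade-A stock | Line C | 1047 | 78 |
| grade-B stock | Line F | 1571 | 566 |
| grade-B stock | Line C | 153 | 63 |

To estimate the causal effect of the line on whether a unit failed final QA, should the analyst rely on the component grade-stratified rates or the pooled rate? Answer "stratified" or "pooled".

stratified

Component grade is set before the line has any effect — it is not caused by the line — and it independently drives the outcome. That makes it a confounder, so the causal comparison is within component grade levels.
Within each level — grade-A stock: 0.9% vs 7.4%; grade-B stock: 36.0% vs 41.2% — Line F is lower every time.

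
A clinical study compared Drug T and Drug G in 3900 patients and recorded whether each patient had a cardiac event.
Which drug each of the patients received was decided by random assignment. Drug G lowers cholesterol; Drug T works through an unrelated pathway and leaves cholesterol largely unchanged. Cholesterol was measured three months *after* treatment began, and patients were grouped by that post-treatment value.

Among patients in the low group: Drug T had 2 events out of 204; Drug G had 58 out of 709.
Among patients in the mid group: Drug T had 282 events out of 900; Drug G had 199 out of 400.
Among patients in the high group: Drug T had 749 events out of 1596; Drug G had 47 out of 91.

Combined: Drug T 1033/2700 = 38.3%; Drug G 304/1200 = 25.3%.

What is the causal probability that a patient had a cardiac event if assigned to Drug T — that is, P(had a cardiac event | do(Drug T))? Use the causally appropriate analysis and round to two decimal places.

Stratifying would compare drugs among patients the drugs themselves sorted into cholesterol groups — a form of selection on an intermediate. The unconditioned pooled rates give the total causal effect.
So P(outcome | do(Drug T)) is just the pooled rate for Drug T: 1033/2700 = 0.383.

0.38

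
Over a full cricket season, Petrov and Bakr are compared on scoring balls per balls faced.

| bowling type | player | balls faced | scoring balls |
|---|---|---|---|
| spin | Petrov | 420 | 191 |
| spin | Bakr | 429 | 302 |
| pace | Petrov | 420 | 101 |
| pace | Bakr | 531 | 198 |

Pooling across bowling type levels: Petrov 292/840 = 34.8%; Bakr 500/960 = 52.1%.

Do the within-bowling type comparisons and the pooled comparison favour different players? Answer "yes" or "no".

no

Within each bowling type level (spin 45.5% vs 70.4%; pace 24.0% vs 37.3%), Bakr has the higher rate every time. Pooled: 34.8% vs 52.1% — Bakr has the higher rate overall. They agree.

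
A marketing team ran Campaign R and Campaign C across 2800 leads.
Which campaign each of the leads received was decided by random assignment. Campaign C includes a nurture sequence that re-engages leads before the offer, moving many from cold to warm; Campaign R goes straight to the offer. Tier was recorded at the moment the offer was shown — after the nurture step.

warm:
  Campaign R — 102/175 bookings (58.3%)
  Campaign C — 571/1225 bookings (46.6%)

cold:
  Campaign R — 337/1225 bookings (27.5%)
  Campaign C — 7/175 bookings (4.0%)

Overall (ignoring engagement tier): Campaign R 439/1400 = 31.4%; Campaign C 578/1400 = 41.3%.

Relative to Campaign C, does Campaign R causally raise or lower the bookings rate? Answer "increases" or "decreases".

Stratifying would compare campaigns among leads the campaigns themselves sorted into engagement tier groups — a form of selection on an intermediate. The unconditioned pooled rates give the total causal effect.
Pooled: Campaign R 31.4% vs Campaign C 41.3%; Campaign C is higher overall.

decreases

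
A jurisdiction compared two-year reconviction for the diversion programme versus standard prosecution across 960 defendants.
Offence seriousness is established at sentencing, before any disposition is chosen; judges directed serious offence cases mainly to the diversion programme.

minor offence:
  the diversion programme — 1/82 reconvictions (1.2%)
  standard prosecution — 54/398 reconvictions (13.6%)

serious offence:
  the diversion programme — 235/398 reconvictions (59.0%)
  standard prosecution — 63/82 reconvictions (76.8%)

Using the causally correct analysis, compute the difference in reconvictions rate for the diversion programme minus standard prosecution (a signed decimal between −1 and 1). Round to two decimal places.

-0.15

The imbalance in offence seriousness arose from how defendants were allocated, not from anything the disposition did; and offence seriousness independently affects the outcome. The pooled gap is confounded — condition on offence seriousness.
Adjusting over the population distribution of offence seriousness: 0.500·(0.012−0.136) + 0.500·(0.590−0.768) = -0.151.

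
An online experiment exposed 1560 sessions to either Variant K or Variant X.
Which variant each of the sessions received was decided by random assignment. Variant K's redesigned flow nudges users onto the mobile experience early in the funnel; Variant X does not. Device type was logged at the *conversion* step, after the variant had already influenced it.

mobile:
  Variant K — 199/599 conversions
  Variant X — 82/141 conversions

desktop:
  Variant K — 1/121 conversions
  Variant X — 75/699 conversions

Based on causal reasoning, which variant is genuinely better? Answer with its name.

The device type-specific comparison favours Variant X throughout, but the pooled figures favour Variant K. The question is whether to condition on device type.
Stratifying would compare variants among sessions the variants themselves sorted into device type groups — a form of selection on an intermediate. The unconditioned pooled rates give the total causal effect.
Pooled: Variant K 27.8% vs Variant X 18.7%; Variant K is higher overall.

Variant K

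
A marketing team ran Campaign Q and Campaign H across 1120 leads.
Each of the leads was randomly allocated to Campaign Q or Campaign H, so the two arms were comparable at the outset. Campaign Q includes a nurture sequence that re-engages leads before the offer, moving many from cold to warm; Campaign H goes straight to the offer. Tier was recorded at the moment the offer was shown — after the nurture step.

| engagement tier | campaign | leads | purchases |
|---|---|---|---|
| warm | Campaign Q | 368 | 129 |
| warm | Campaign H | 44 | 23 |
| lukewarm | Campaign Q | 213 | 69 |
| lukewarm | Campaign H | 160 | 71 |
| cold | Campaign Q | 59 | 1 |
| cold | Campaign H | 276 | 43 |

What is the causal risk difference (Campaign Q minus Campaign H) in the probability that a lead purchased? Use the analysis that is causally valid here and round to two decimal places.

+0.03

The stratified and pooled comparisons disagree (Campaign H wins within each engagement tier; Campaign Q wins overall), so the answer turns on the causal role of engagement tier.
Engagement tier lies on the pathway campaign → engagement tier → outcome, so adjusting for it blocks the indirect effect. For the total causal effect of campaign, use the unadjusted pooled rates.
The causal difference is the pooled difference: 0.311 − 0.285 = +0.026.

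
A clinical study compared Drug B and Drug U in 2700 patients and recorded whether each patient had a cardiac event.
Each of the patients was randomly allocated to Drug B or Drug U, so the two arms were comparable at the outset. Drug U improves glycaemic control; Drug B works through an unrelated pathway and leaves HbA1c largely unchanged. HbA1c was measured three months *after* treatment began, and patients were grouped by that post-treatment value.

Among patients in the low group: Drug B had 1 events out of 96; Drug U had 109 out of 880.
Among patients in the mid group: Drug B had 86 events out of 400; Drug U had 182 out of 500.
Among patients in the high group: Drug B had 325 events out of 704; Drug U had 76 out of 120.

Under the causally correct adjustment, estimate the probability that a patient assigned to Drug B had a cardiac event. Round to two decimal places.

0.34

The HbA1c-specific comparison favours Drug B throughout, but the pooled figures favour Drug U. The question is whether to condition on HbA1c.
HbA1c here is a post-treatment variable shaped by the drug; conditioning on it would introduce bias rather than remove it. The overall comparison is the causal one.
So P(outcome | do(Drug B)) is just the pooled rate for Drug B: 412/1200 = 0.343.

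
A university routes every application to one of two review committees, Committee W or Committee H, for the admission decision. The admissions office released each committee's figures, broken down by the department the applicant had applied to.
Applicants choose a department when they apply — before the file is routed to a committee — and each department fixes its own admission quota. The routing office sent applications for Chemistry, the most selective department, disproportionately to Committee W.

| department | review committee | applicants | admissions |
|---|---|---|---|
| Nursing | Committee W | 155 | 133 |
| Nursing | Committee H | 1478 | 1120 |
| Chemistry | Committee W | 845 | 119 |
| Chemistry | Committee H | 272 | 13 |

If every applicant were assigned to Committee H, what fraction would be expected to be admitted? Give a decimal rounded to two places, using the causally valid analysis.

0.47

Since department is a pre-existing factor (not a product of the review committee) and it affects the outcome on its own, it is a confounder. The stratified rates, not the pooled rate, identify the causal effect.
Standardising Committee H to the population department mix: 0.594·1120/1478 + 0.406·13/272 = 0.469.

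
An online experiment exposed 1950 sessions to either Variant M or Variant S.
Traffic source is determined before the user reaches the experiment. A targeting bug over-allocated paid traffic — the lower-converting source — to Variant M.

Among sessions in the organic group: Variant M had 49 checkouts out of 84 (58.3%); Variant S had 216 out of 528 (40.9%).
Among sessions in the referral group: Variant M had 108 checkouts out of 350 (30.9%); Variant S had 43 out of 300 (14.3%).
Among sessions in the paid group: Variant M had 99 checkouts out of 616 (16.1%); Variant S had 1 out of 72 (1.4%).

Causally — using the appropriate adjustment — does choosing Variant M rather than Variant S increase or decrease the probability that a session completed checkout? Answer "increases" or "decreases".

Since traffic source is a pre-existing factor (not a product of the variant) and it affects the outcome on its own, it is a confounder. The stratified rates, not the pooled rate, identify the causal effect.
Within each level — organic: 58.3% vs 40.9%; referral: 30.9% vs 14.3%; paid: 16.1% vs 1.4% — Variant M is higher every time.

increases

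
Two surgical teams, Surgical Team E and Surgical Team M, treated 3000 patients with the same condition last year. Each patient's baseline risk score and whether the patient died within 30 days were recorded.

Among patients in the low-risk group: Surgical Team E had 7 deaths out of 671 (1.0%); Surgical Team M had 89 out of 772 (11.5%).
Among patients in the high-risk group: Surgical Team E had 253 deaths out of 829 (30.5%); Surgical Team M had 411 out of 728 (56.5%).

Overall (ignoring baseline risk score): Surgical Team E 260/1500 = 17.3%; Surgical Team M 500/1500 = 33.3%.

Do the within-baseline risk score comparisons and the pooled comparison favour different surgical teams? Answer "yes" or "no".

no

Within each baseline risk score level (low-risk 1.0% vs 11.5%; high-risk 30.5% vs 56.5%), Surgical Team E has the lower rate every time. Pooled: 17.3% vs 33.3% — Surgical Team E has the lower rate overall. They agree.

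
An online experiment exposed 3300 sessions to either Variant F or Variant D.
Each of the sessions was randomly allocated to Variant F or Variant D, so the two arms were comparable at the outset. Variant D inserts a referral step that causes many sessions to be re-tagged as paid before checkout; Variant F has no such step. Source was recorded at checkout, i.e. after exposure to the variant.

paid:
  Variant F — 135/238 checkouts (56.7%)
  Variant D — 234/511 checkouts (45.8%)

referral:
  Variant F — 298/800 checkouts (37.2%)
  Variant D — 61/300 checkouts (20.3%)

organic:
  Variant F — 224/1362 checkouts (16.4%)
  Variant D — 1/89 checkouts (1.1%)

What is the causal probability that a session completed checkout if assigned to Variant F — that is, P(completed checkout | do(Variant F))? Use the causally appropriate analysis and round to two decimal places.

0.27

Variant F is higher inside every traffic source stratum but Variant D is higher in aggregate. Whether to stratify depends on how traffic source relates to the variant.
Stratifying would compare variants among sessions the variants themselves sorted into traffic source groups — a form of selection on an intermediate. The unconditioned pooled rates give the total causal effect.
So P(outcome | do(Variant F)) is just the pooled rate for Variant F: 657/2400 = 0.274.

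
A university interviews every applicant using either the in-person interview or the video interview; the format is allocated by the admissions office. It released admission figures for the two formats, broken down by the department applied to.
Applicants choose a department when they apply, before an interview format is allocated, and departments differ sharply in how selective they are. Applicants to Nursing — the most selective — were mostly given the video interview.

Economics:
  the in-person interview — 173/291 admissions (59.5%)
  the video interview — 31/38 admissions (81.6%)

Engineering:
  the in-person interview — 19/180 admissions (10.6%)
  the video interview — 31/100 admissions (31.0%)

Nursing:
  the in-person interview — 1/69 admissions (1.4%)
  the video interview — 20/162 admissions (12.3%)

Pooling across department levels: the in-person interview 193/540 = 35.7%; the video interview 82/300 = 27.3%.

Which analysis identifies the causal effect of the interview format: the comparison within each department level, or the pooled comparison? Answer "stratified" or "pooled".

stratified

The department-specific comparison favours the video interview throughout, but the pooled figures favour the in-person interview. The question is whether to condition on department.
Here department is a common cause — it drives both which interview format a case falls under and the outcome. The crude comparison mixes populations; the stratum-specific rates are the causally relevant ones.
Within each level — Economics: 59.5% vs 81.6%; Engineering: 10.6% vs 31.0%; Nursing: 1.4% vs 12.3% — the video interview is higher every time.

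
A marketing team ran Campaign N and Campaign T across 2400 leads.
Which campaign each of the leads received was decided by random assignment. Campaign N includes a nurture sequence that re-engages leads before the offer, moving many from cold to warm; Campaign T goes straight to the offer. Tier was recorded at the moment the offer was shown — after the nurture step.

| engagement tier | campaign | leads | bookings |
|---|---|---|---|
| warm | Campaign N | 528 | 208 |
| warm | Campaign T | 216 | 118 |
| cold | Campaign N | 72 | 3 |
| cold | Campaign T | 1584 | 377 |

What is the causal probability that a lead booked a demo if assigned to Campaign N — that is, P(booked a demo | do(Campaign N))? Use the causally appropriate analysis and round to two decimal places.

0.35

Within every engagement tier level Campaign T has the higher rate, yet pooled Campaign N does — Simpson's reversal.
Engagement tier here is a post-treatment variable shaped by the campaign; conditioning on it would introduce bias rather than remove it. The overall comparison is the causal one.
So P(outcome | do(Campaign N)) is just the pooled rate for Campaign N: 211/600 = 0.352.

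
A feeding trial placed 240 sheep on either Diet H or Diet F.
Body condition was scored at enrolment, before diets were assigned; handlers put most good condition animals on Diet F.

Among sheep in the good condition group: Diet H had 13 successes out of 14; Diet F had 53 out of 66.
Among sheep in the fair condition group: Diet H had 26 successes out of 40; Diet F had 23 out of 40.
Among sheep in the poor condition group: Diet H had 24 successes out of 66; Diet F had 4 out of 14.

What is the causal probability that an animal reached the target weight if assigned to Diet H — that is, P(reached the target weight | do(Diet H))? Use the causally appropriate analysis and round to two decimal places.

0.65

Nothing the diet does changes starting body condition; the imbalance is an allocation artefact. With starting body condition also predicting the outcome, the pooled figure is confounded, and the within-stratum comparison is the causal one.
Standardising Diet H to the population starting body condition mix: 0.333·13/14 + 0.333·26/40 + 0.333·24/66 = 0.647.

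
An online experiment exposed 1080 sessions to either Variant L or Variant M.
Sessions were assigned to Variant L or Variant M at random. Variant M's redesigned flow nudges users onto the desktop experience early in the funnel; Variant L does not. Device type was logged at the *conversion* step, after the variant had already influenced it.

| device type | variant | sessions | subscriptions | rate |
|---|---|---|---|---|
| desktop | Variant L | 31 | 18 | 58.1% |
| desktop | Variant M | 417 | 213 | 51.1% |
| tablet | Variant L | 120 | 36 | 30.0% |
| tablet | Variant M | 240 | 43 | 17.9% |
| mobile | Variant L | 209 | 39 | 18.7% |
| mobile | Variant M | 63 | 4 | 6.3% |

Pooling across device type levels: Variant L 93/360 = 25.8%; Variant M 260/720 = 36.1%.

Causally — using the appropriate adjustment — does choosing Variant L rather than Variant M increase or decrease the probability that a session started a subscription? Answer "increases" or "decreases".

Within every device type level Variant L has the higher rate, yet pooled Variant M does — Simpson's reversal.
Device type is recorded after the variant and is itself shifted by it — it sits on the causal path from variant to outcome. Conditioning on a mediator would strip out part of the effect we want; the pooled comparison gives the total causal effect.
Pooled: Variant L 25.8% vs Variant M 36.1%; Variant M is higher overall.

decreases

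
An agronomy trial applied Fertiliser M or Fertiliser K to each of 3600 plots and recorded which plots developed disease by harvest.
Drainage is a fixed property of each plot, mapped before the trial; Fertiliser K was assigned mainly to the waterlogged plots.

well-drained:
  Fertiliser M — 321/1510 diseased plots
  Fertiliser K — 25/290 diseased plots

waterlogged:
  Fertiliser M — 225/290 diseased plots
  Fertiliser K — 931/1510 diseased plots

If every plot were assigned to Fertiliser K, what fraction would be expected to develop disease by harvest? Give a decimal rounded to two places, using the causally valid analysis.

Since field drainage is a pre-existing factor (not a product of the fertiliser) and it affects the outcome on its own, it is a confounder. The stratified rates, not the pooled rate, identify the causal effect.
Standardising Fertiliser K to the population field drainage mix: 0.500·25/290 + 0.500·931/1510 = 0.351.

0.35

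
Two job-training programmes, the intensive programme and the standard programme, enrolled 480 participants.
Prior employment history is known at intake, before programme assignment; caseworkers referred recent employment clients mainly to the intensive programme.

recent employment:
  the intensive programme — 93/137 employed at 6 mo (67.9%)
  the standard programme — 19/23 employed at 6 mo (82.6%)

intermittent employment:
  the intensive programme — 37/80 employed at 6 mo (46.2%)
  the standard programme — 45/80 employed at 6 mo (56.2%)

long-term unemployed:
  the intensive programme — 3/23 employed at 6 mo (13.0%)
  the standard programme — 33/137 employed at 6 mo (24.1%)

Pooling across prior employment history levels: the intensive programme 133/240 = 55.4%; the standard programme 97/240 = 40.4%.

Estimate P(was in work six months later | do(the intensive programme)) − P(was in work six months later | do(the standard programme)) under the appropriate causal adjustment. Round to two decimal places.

Nothing the programme does changes prior employment history; the imbalance is an allocation artefact. With prior employment history also predicting the outcome, the pooled figure is confounded, and the within-stratum comparison is the causal one.
Adjusting over the population distribution of prior employment history: 0.333·(0.679−0.826) + 0.333·(0.463−0.562) + 0.333·(0.130−0.241) = -0.119.

-0.12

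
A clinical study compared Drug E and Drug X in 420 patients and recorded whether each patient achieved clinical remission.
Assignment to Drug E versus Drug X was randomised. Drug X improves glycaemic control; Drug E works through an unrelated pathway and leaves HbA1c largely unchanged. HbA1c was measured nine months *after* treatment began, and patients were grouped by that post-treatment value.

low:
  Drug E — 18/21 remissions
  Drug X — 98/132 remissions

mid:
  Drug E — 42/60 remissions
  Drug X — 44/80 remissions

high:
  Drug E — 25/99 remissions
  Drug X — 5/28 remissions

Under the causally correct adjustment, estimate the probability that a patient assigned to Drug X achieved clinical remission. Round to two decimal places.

The stratified and pooled comparisons disagree (Drug E wins within each HbA1c; Drug X wins overall), so the answer turns on the causal role of HbA1c.
Stratifying would compare drugs among patients the drugs themselves sorted into HbA1c groups — a form of selection on an intermediate. The unconditioned pooled rates give the total causal effect.
So P(outcome | do(Drug X)) is just the pooled rate for Drug X: 147/240 = 0.613.

0.61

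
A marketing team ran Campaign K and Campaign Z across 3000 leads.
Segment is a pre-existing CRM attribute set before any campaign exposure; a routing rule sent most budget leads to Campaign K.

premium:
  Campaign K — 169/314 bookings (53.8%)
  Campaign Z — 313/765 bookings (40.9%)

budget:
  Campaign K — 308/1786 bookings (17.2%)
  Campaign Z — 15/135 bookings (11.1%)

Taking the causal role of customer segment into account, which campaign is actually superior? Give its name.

Campaign K is higher inside every customer segment stratum but Campaign Z is higher in aggregate. Whether to stratify depends on how customer segment relates to the campaign.
Since customer segment is a pre-existing factor (not a product of the campaign) and it affects the outcome on its own, it is a confounder. The stratified rates, not the pooled rate, identify the causal effect.
Within each level — premium: 53.8% vs 40.9%; budget: 17.2% vs 11.1% — Campaign K is higher every time.

Campaign K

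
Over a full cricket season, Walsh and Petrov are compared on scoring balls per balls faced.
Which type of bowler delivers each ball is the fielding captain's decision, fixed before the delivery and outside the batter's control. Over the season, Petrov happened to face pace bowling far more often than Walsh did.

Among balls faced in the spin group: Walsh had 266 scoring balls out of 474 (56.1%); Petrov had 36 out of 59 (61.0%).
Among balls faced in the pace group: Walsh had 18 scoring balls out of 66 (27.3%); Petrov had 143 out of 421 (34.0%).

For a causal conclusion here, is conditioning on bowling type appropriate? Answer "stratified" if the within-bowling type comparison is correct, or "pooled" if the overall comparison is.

Nothing the player does changes bowling type; the imbalance is an allocation artefact. With bowling type also predicting the outcome, the pooled figure is confounded, and the within-stratum comparison is the causal one.
Within each level — spin: 56.1% vs 61.0%; pace: 27.3% vs 34.0% — Petrov is higher every time.

stratified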